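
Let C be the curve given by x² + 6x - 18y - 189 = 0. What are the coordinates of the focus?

Only x is squared. Complete the square in x: (x + 3)² = 18(y + 11).
Vertex (-3, -11); 4p = 18 so p = 9/2. Opens up.
Focus is p units from the vertex along the axis: (h, k + p).

(-3, -13/2)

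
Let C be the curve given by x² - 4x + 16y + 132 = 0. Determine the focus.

(2, -12)

Only x is squared. Complete the square in x: (x - 2)² = -16(y + 8).
Vertex (2, -8); 4p = -16 so p = -4. Opens down.
Focus is p units from the vertex along the axis: (h, k + p).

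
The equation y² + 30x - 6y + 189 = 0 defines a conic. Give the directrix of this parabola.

Only y is squared. Complete the square in y: (y - 3)² = -30(x + 6).
Vertex (-6, 3); 4p = -30 so p = -15/2. Opens left.
Directrix is the vertical line x = h − p = -6 − (-15/2) = 3/2.

x = 3/2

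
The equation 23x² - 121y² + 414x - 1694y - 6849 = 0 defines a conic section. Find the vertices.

Group the x- and y-terms: 23(x² + 18x) -121(y² + 14y) = 6849
23(x + 9)² -121(y + 7)² = 6849 + 1863 - 5929 = 2783
Divide by 2783: (x + 9)²/121 - (y + 7)²/23 = 1
Hyperbola, center (-9, -7), transverse axis horizontal; a² = 121, b² = 23.
a = 11. Vertices at (h ± a, k).

(-20, -7) and (2, -7)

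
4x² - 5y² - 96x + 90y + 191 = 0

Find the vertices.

Group the x- and y-terms: 4(x² - 24x) -5(y² - 18y) = -191
4(x - 12)² -5(y - 9)² = -191 + 576 - 405 = -20
Divide by -20: (y - 9)²/4 - (x - 12)²/5 = 1
Hyperbola, center (12, 9), transverse axis vertical; a² = 4, b² = 5.
a = 2. Vertices at (h, k ± a).

(12, 7) and (12, 11)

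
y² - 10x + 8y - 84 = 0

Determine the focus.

(-15/2, -4)

Only y is squared. Complete the square in y: (y + 4)² = 10(x + 10).
Vertex (-10, -4); 4p = 10 so p = 5/2. Opens right.
Focus is p units from the vertex along the axis: (h + p, k).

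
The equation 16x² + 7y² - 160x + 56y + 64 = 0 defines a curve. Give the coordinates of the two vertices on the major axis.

16(x² - 10x) + 7(y² + 8y) = -64
16(x - 5)² + 7(y + 4)² = -64 + 400 + 112 = 448
Dividing both sides by 448: (x - 5)²/28 + (y + 4)²/64 = 1
Ellipse, center (5, -4), major axis vertical; a² = 64, b² = 28.
a = 8. Vertices at (h, k ± a).

(5, -12) and (5, 4)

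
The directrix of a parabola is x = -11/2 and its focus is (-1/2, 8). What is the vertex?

(-3, 8)

The vertex is the midpoint between the focus and the directrix along the axis of symmetry.
Axis is horizontal (directrix is vertical). Vertex x-coordinate = (-1/2 + (-11/2))/2 = -3; y-coordinate = 8.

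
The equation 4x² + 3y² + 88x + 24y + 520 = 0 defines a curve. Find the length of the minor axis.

Rearranging, 4(x² + 22x) + 3(y² + 8y) = -520.
Complete the square in x and y: 4(x + 11)² + 3(y + 4)² = -520 + 484 + 48 = 12
Divide through by 12 to get (x + 11)²/3 + (y + 4)²/4 = 1.
Ellipse, center (-11, -4), major axis vertical; a² = 4, b² = 3.
b² = 3 so b = √3; the minor axis has length 2b = 2√3.

2√3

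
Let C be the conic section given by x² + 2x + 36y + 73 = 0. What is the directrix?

Only x is squared. Complete the square in x: (x + 1)² = -36(y + 2).
Vertex (-1, -2); 4p = -36 so p = -9. Opens down.
Directrix is the horizontal line y = k − p = -2 − (-9) = 7.

y = 7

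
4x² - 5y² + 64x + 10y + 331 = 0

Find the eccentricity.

e = 3/2

Group: 4(x² + 16x) -5(y² - 2y) = -331
Complete the square in x and y: 4(x + 8)² -5(y - 1)² = -331 + 256 - 5 = -80
Dividing both sides by -80: (y - 1)²/16 - (x + 8)²/20 = 1
Hyperbola, center (-8, 1), transverse axis vertical; a² = 16, b² = 20.
c² = a² + b² = 36, so c = 6.
e = c/a = 6/4 = 3/2.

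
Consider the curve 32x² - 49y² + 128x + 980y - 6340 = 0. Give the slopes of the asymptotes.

4√2/7 and -4√2/7

Collect terms: 32(x² + 4x) -49(y² - 20y) = 6340
Complete the square in x and y: 32(x + 2)² -49(y - 10)² = 6340 + 128 - 4900 = 1568
Divide through by 1568 to get (x + 2)²/49 - (y - 10)²/32 = 1.
Hyperbola, center (-2, 10), transverse axis horizontal; a² = 49, b² = 32.
For a horizontal hyperbola the asymptotes have slope ±b/a.
Here that is ±4√2/7.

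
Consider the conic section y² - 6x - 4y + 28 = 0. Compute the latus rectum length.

Only y is squared. Complete the square in y: (y - 2)² = 6(x - 4).
Vertex (4, 2); 4p = 6 so p = 3/2. Opens right.
Latus rectum length = |4p| = 6.

6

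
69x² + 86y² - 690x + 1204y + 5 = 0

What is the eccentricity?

Collect terms: 69(x² - 10x) + 86(y² + 14y) = -5
69(x - 5)² + 86(y + 7)² = -5 + 1725 + 4214 = 5934
Dividing both sides by 5934: (x - 5)²/86 + (y + 7)²/69 = 1
Ellipse, center (5, -7), major axis horizontal; a² = 86, b² = 69.
c² = a² - b² = 17, so c = √17.
e = c/a = √17/√86 = √1462/86.

e = √1462/86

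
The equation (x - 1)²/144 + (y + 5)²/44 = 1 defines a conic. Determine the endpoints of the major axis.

Center (1, -5). The larger denominator 144 sits under the x-term, so the major axis is horizontal; a² = 144, b² = 44.
a = 12. Vertices at (h ± a, k).

(-11, -5) and (13, -5)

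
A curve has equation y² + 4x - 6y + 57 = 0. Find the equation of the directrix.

Only y is squared. Complete the square in y: (y - 3)² = -4(x + 12).
Vertex (-12, 3); 4p = -4 so p = -1. Opens left.
Directrix is the vertical line x = h − p = -12 − (-1) = -11.

x = -11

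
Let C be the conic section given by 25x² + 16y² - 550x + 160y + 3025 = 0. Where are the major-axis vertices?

(11, -10) and (11, 0)

Group the x- and y-terms: 25(x² - 22x) + 16(y² + 10y) = -3025
25(x - 11)² + 16(y + 5)² = -3025 + 3025 + 400 = 400
Divide by 400: (x - 11)²/16 + (y + 5)²/25 = 1
Ellipse, center (11, -5), major axis vertical; a² = 25, b² = 16.
a = 5. Vertices at (h, k ± a).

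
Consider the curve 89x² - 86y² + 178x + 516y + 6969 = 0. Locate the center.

Group the x- and y-terms: 89(x² + 2x) -86(y² - 6y) = -6969
Complete the square: 89(x + 1)² -86(y - 3)² = -6969 + 89 - 774 = -7654
Divide through by -7654 to get (y - 3)²/89 - (x + 1)²/86 = 1.
Hyperbola with center (-1, 3).

(-1, 3)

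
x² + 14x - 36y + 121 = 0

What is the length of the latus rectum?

36

Only x is squared. Complete the square in x: (x + 7)² = 36(y - 2).
Vertex (-7, 2); 4p = 36 so p = 9. Opens up.
Latus rectum length = |4p| = 36.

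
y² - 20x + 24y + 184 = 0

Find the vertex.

(2, -12)

Only y is squared. Complete the square in y: (y + 12)² = 20(x - 2).
Vertex (2, -12); 4p = 20 so p = 5. Opens right.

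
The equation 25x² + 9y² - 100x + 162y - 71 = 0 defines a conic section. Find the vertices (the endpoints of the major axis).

(2, -19) and (2, 1)

25(x² - 4x) + 9(y² + 18y) = 71
Completing the square gives 25(x - 2)² + 9(y + 9)² = 71 + 100 + 729 = 900.
Dividing both sides by 900: (x - 2)²/36 + (y + 9)²/100 = 1
Ellipse, center (2, -9), major axis vertical; a² = 100, b² = 36.
a = 10. Vertices at (h, k ± a).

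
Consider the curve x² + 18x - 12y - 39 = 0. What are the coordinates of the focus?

(-9, -7)

Only x is squared. Complete the square in x: (x + 9)² = 12(y + 10).
Vertex (-9, -10); 4p = 12 so p = 3. Opens up.
Focus is p units from the vertex along the axis: (h, k + p).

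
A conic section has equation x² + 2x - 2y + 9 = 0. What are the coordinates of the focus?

Only x is squared. Complete the square in x: (x + 1)² = 2(y - 4).
Vertex (-1, 4); 4p = 2 so p = 1/2. Opens up.
Focus is p units from the vertex along the axis: (h, k + p).

(-1, 9/2)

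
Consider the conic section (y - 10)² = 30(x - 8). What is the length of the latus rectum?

30

Vertex (8, 10); 4p = 30 so p = 15/2. Opens right.
Latus rectum length = |4p| = 30.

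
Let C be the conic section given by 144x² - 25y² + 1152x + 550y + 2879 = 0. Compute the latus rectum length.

25/6

Group: 144(x² + 8x) -25(y² - 22y) = -2879
Complete the square in x and y: 144(x + 4)² -25(y - 11)² = -2879 + 2304 - 3025 = -3600
Divide by -3600: (y - 11)²/144 - (x + 4)²/25 = 1
Hyperbola, center (-4, 11), transverse axis vertical; a² = 144, b² = 25.
Latus rectum length = 2b²/a = 2·25/12 = 25/6.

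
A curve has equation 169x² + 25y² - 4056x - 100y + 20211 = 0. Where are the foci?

169(x² - 24x) + 25(y² - 4y) = -20211
Completing the square gives 169(x - 12)² + 25(y - 2)² = -20211 + 24336 + 100 = 4225.
Dividing both sides by 4225: (x - 12)²/25 + (y - 2)²/169 = 1
Ellipse, center (12, 2), major axis vertical; a² = 169, b² = 25.
c² = a² - b² = 169 - 25 = 144, so c = 12.
Foci lie on the vertical axis through the center: (h, k ± c).

(12, -10) and (12, 14)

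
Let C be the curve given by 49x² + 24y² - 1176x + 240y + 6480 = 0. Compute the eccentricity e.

e = 5/7

Group the x- and y-terms: 49(x² - 24x) + 24(y² + 10y) = -6480
Completing the square gives 49(x - 12)² + 24(y + 5)² = -6480 + 7056 + 600 = 1176.
Dividing both sides by 1176: (x - 12)²/24 + (y + 5)²/49 = 1
Ellipse, center (12, -5), major axis vertical; a² = 49, b² = 24.
c² = a² - b² = 25, so c = 5.
e = c/a = 5/7.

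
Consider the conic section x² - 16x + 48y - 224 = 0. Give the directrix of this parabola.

Only x is squared. Complete the square in x: (x - 8)² = -48(y - 6).
Vertex (8, 6); 4p = -48 so p = -12. Opens down.
Directrix is the horizontal line y = k − p = 6 − (-12) = 18.

y = 18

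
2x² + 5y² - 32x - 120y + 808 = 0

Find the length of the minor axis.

4√2

Group the x- and y-terms: 2(x² - 16x) + 5(y² - 24y) = -808
Completing the square gives 2(x - 8)² + 5(y - 12)² = -808 + 128 + 720 = 40.
Dividing both sides by 40: (x - 8)²/20 + (y - 12)²/8 = 1
Ellipse, center (8, 12), major axis horizontal; a² = 20, b² = 8.
b² = 8 so b = 2√2; the minor axis has length 2b = 4√2.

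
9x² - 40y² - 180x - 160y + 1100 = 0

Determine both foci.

(10, -9) and (10, 5)

Collect terms: 9(x² - 20x) -40(y² + 4y) = -1100
Complete the square in x and y: 9(x - 10)² -40(y + 2)² = -1100 + 900 - 160 = -360
Dividing both sides by -360: (y + 2)²/9 - (x - 10)²/40 = 1
Hyperbola, center (10, -2), transverse axis vertical; a² = 9, b² = 40.
c² = a² + b² = 9 + 40 = 49, so c = 7.
Foci lie on the vertical axis through the center: (h, k ± c).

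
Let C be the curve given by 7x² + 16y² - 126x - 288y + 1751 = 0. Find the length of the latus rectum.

Collect terms: 7(x² - 18x) + 16(y² - 18y) = -1751
7(x - 9)² + 16(y - 9)² = -1751 + 567 + 1296 = 112
Divide by 112: (x - 9)²/16 + (y - 9)²/7 = 1
Ellipse, center (9, 9), major axis horizontal; a² = 16, b² = 7.
Latus rectum length = 2b²/a = 2·7/4 = 7/2.

7/2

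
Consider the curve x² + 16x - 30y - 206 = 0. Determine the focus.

Only x is squared. Complete the square in x: (x + 8)² = 30(y + 9).
Vertex (-8, -9); 4p = 30 so p = 15/2. Opens up.
Focus is p units from the vertex along the axis: (h, k + p).

(-8, -3/2)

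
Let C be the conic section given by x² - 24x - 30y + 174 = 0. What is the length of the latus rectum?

Only x is squared. Complete the square in x: (x - 12)² = 30(y - 1).
Vertex (12, 1); 4p = 30 so p = 15/2. Opens up.
Latus rectum length = |4p| = 30.

30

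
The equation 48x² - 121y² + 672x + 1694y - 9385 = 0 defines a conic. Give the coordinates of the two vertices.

Rearranging, 48(x² + 14x) -121(y² - 14y) = 9385.
Completing the square gives 48(x + 7)² -121(y - 7)² = 9385 + 2352 - 5929 = 5808.
Dividing both sides by 5808: (x + 7)²/121 - (y - 7)²/48 = 1
Hyperbola, center (-7, 7), transverse axis horizontal; a² = 121, b² = 48.
a = 11. Vertices at (h ± a, k).

(-18, 7) and (4, 7)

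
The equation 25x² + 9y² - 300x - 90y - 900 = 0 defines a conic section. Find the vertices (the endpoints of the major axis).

Group the x- and y-terms: 25(x² - 12x) + 9(y² - 10y) = 900
Completing the square gives 25(x - 6)² + 9(y - 5)² = 900 + 900 + 225 = 2025.
Dividing both sides by 2025: (x - 6)²/81 + (y - 5)²/225 = 1
Ellipse, center (6, 5), major axis vertical; a² = 225, b² = 81.
a = 15. Vertices at (h, k ± a).

(6, -10) and (6, 20)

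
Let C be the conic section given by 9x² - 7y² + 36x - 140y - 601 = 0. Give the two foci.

(-2, -14) and (-2, -6)

9(x² + 4x) -7(y² + 20y) = 601
9(x + 2)² -7(y + 10)² = 601 + 36 - 700 = -63
Divide through by -63 to get (y + 10)²/9 - (x + 2)²/7 = 1.
Hyperbola, center (-2, -10), transverse axis vertical; a² = 9, b² = 7.
c² = a² + b² = 9 + 7 = 16, so c = 4.
Foci lie on the vertical axis through the center: (h, k ± c).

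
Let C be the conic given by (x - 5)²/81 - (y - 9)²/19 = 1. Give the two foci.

Center (5, 9). The positive term is the x-term, so the transverse axis is horizontal; a² = 81, b² = 19.
c² = a² + b² = 81 + 19 = 100, so c = 10.
Foci lie on the horizontal axis through the center: (h ± c, k).

(-5, 9) and (15, 9)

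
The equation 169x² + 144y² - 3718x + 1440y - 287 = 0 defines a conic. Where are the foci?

(11, -10) and (11, 0)

Collect terms: 169(x² - 22x) + 144(y² + 10y) = 287
169(x - 11)² + 144(y + 5)² = 287 + 20449 + 3600 = 24336
Divide by 24336: (x - 11)²/144 + (y + 5)²/169 = 1
Ellipse, center (11, -5), major axis vertical; a² = 169, b² = 144.
c² = a² - b² = 169 - 144 = 25, so c = 5.
Foci lie on the vertical axis through the center: (h, k ± c).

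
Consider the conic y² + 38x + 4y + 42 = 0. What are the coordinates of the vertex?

(-1, -2)

Only y is squared. Complete the square in y: (y + 2)² = -38(x + 1).
Vertex (-1, -2); 4p = -38 so p = -19/2. Opens left.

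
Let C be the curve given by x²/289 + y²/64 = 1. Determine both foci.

(-15, 0) and (15, 0)

Center (0, 0). The larger denominator 289 sits under the x-term, so the major axis is horizontal; a² = 289, b² = 64.
c² = a² - b² = 289 - 64 = 225, so c = 15.
Foci lie on the horizontal axis through the center: (h ± c, k).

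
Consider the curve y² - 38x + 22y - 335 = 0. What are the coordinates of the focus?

Only y is squared. Complete the square in y: (y + 11)² = 38(x + 12).
Vertex (-12, -11); 4p = 38 so p = 19/2. Opens right.
Focus is p units from the vertex along the axis: (h + p, k).

(-5/2, -11)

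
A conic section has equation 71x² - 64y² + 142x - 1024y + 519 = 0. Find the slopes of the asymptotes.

√71/8 and -√71/8

Group: 71(x² + 2x) -64(y² + 16y) = -519
71(x + 1)² -64(y + 8)² = -519 + 71 - 4096 = -4544
Divide by -4544: (y + 8)²/71 - (x + 1)²/64 = 1
Hyperbola, center (-1, -8), transverse axis vertical; a² = 71, b² = 64.
For a vertical hyperbola the asymptotes have slope ±a/b.
Here that is ±√71/8.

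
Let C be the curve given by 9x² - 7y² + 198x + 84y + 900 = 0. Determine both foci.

(-11, 2) and (-11, 10)

Group the x- and y-terms: 9(x² + 22x) -7(y² - 12y) = -900
Completing the square gives 9(x + 11)² -7(y - 6)² = -900 + 1089 - 252 = -63.
Divide by -63: (y - 6)²/9 - (x + 11)²/7 = 1
Hyperbola, center (-11, 6), transverse axis vertical; a² = 9, b² = 7.
c² = a² + b² = 9 + 7 = 16, so c = 4.
Foci lie on the vertical axis through the center: (h, k ± c).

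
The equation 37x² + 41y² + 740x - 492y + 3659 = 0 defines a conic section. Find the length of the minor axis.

2√37

Rearranging, 37(x² + 20x) + 41(y² - 12y) = -3659.
37(x + 10)² + 41(y - 6)² = -3659 + 3700 + 1476 = 1517
Divide by 1517: (x + 10)²/41 + (y - 6)²/37 = 1
Ellipse, center (-10, 6), major axis horizontal; a² = 41, b² = 37.
b² = 37 so b = √37; the minor axis has length 2b = 2√37.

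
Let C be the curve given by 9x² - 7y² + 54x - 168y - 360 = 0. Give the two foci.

Collect terms: 9(x² + 6x) -7(y² + 24y) = 360
9(x + 3)² -7(y + 12)² = 360 + 81 - 1008 = -567
Divide through by -567 to get (y + 12)²/81 - (x + 3)²/63 = 1.
Hyperbola, center (-3, -12), transverse axis vertical; a² = 81, b² = 63.
c² = a² + b² = 81 + 63 = 144, so c = 12.
Foci lie on the vertical axis through the center: (h, k ± c).

(-3, -24) and (-3, 0)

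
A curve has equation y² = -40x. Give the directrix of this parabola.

x = 10

Vertex (0, 0); 4p = -40 so p = -10. Opens left.
Directrix is the vertical line x = h − p = 0 − (-10) = 10.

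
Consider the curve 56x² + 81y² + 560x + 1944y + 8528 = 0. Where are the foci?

(-10, -12) and (0, -12)

Collect terms: 56(x² + 10x) + 81(y² + 24y) = -8528
Completing the square gives 56(x + 5)² + 81(y + 12)² = -8528 + 1400 + 11664 = 4536.
Dividing both sides by 4536: (x + 5)²/81 + (y + 12)²/56 = 1
Ellipse, center (-5, -12), major axis horizontal; a² = 81, b² = 56.
c² = a² - b² = 81 - 56 = 25, so c = 5.
Foci lie on the horizontal axis through the center: (h ± c, k).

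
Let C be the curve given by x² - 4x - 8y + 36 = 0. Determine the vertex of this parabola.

Only x is squared. Complete the square in x: (x - 2)² = 8(y - 4).
Vertex (2, 4); 4p = 8 so p = 2. Opens up.

(2, 4)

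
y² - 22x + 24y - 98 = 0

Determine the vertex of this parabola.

Only y is squared. Complete the square in y: (y + 12)² = 22(x + 11).
Vertex (-11, -12); 4p = 22 so p = 11/2. Opens right.

(-11, -12)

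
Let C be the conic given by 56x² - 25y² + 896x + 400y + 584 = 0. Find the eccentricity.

e = 9/5

56(x² + 16x) -25(y² - 16y) = -584
Completing the square gives 56(x + 8)² -25(y - 8)² = -584 + 3584 - 1600 = 1400.
Divide through by 1400 to get (x + 8)²/25 - (y - 8)²/56 = 1.
Hyperbola, center (-8, 8), transverse axis horizontal; a² = 25, b² = 56.
c² = a² + b² = 81, so c = 9.
e = c/a = 9/5.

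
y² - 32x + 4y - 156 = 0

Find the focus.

(3, -2)

Only y is squared. Complete the square in y: (y + 2)² = 32(x + 5).
Vertex (-5, -2); 4p = 32 so p = 8. Opens right.
Focus is p units from the vertex along the axis: (h + p, k).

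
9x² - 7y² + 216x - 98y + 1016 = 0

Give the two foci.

(-12, -11) and (-12, -3)

Rearranging, 9(x² + 24x) -7(y² + 14y) = -1016.
Completing the square gives 9(x + 12)² -7(y + 7)² = -1016 + 1296 - 343 = -63.
Divide through by -63 to get (y + 7)²/9 - (x + 12)²/7 = 1.
Hyperbola, center (-12, -7), transverse axis vertical; a² = 9, b² = 7.
c² = a² + b² = 9 + 7 = 16, so c = 4.
Foci lie on the vertical axis through the center: (h, k ± c).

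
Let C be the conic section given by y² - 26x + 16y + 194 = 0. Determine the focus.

(23/2, -8)

Only y is squared. Complete the square in y: (y + 8)² = 26(x - 5).
Vertex (5, -8); 4p = 26 so p = 13/2. Opens right.
Focus is p units from the vertex along the axis: (h + p, k).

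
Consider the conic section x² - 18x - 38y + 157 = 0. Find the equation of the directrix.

y = -15/2

Only x is squared. Complete the square in x: (x - 9)² = 38(y - 2).
Vertex (9, 2); 4p = 38 so p = 19/2. Opens up.
Directrix is the horizontal line y = k − p = 2 − (19/2) = -15/2.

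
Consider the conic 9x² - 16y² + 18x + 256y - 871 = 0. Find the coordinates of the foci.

(-1, 3) and (-1, 13)

Group: 9(x² + 2x) -16(y² - 16y) = 871
Completing the square gives 9(x + 1)² -16(y - 8)² = 871 + 9 - 1024 = -144.
Divide by -144: (y - 8)²/9 - (x + 1)²/16 = 1
Hyperbola, center (-1, 8), transverse axis vertical; a² = 9, b² = 16.
c² = a² + b² = 9 + 16 = 25, so c = 5.
Foci lie on the vertical axis through the center: (h, k ± c).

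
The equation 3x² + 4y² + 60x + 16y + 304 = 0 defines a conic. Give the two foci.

(-11, -2) and (-9, -2)

Group: 3(x² + 20x) + 4(y² + 4y) = -304
Completing the square gives 3(x + 10)² + 4(y + 2)² = -304 + 300 + 16 = 12.
Divide by 12: (x + 10)²/4 + (y + 2)²/3 = 1
Ellipse, center (-10, -2), major axis horizontal; a² = 4, b² = 3.
c² = a² - b² = 4 - 3 = 1, so c = 1.
Foci lie on the horizontal axis through the center: (h ± c, k).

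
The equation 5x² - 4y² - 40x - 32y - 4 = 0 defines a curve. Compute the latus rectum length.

5

5(x² - 8x) -4(y² + 8y) = 4
Completing the square gives 5(x - 4)² -4(y + 4)² = 4 + 80 - 64 = 20.
Divide by 20: (x - 4)²/4 - (y + 4)²/5 = 1
Hyperbola, center (4, -4), transverse axis horizontal; a² = 4, b² = 5.
Latus rectum length = 2b²/a = 2·5/2 = 5.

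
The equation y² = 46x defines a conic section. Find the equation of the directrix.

Vertex (0, 0); 4p = 46 so p = 23/2. Opens right.
Directrix is the vertical line x = h − p = 0 − (23/2) = -23/2.

x = -23/2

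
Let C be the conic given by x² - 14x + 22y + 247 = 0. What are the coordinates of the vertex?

Only x is squared. Complete the square in x: (x - 7)² = -22(y + 9).
Vertex (7, -9); 4p = -22 so p = -11/2. Opens down.

(7, -9)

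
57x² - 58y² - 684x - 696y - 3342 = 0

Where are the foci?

(6 - √115, -6) and (6 + √115, -6)

57(x² - 12x) -58(y² + 12y) = 3342
Complete the square in x and y: 57(x - 6)² -58(y + 6)² = 3342 + 2052 - 2088 = 3306
Divide through by 3306 to get (x - 6)²/58 - (y + 6)²/57 = 1.
Hyperbola, center (6, -6), transverse axis horizontal; a² = 58, b² = 57.
c² = a² + b² = 58 + 57 = 115, so c = √115.
Foci lie on the horizontal axis through the center: (h ± c, k).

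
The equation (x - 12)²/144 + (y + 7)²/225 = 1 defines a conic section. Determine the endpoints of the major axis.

Center (12, -7). The larger denominator 225 sits under the y-term, so the major axis is vertical; a² = 225, b² = 144.
a = 15. Vertices at (h, k ± a).

(12, -22) and (12, 8)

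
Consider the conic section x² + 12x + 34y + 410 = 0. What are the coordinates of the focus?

Only x is squared. Complete the square in x: (x + 6)² = -34(y + 11).
Vertex (-6, -11); 4p = -34 so p = -17/2. Opens down.
Focus is p units from the vertex along the axis: (h, k + p).

(-6, -39/2)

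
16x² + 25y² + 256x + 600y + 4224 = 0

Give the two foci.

(-11, -12) and (-5, -12)

16(x² + 16x) + 25(y² + 24y) = -4224
Complete the square: 16(x + 8)² + 25(y + 12)² = -4224 + 1024 + 3600 = 400
Dividing both sides by 400: (x + 8)²/25 + (y + 12)²/16 = 1
Ellipse, center (-8, -12), major axis horizontal; a² = 25, b² = 16.
c² = a² - b² = 25 - 16 = 9, so c = 3.
Foci lie on the horizontal axis through the center: (h ± c, k).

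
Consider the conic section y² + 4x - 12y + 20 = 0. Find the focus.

Only y is squared. Complete the square in y: (y - 6)² = -4(x - 4).
Vertex (4, 6); 4p = -4 so p = -1. Opens left.
Focus is p units from the vertex along the axis: (h + p, k).

(3, 6)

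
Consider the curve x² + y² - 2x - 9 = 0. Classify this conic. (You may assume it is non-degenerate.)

circle

No xy term. Coefficients of x² and y² are A = 1, C = 1.
A = C (same sign) ⇒ circle.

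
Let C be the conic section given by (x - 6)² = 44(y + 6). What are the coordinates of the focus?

Vertex (6, -6); 4p = 44 so p = 11. Opens up.
Focus is p units from the vertex along the axis: (h, k + p).

(6, 5)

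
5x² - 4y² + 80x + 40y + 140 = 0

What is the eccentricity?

Group: 5(x² + 16x) -4(y² - 10y) = -140
Complete the square: 5(x + 8)² -4(y - 5)² = -140 + 320 - 100 = 80
Dividing both sides by 80: (x + 8)²/16 - (y - 5)²/20 = 1
Hyperbola, center (-8, 5), transverse axis horizontal; a² = 16, b² = 20.
c² = a² + b² = 36, so c = 6.
e = c/a = 6/4 = 3/2.

e = 3/2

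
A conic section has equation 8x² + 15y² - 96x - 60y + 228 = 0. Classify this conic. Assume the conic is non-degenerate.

ellipse

No xy term. Coefficients of x² and y² are A = 8, C = 15.
A and C have the same sign but A ≠ C ⇒ ellipse.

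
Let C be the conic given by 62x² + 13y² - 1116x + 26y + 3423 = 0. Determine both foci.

(9, -1 - 7√2) and (9, -1 + 7√2)

Group: 62(x² - 18x) + 13(y² + 2y) = -3423
Completing the square gives 62(x - 9)² + 13(y + 1)² = -3423 + 5022 + 13 = 1612.
Dividing both sides by 1612: (x - 9)²/26 + (y + 1)²/124 = 1
Ellipse, center (9, -1), major axis vertical; a² = 124, b² = 26.
c² = a² - b² = 124 - 26 = 98, so c = 7√2.
Foci lie on the vertical axis through the center: (h, k ± c).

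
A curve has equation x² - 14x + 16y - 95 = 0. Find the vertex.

(7, 9)

Only x is squared. Complete the square in x: (x - 7)² = -16(y - 9).
Vertex (7, 9); 4p = -16 so p = -4. Opens down.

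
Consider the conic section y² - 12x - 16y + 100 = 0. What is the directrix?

x = 0

Only y is squared. Complete the square in y: (y - 8)² = 12(x - 3).
Vertex (3, 8); 4p = 12 so p = 3. Opens right.
Directrix is the vertical line x = h − p = 3 − (3) = 0.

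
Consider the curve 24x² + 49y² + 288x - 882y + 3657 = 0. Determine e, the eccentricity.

e = 5/7

Collect terms: 24(x² + 12x) + 49(y² - 18y) = -3657
Completing the square gives 24(x + 6)² + 49(y - 9)² = -3657 + 864 + 3969 = 1176.
Divide by 1176: (x + 6)²/49 + (y - 9)²/24 = 1
Ellipse, center (-6, 9), major axis horizontal; a² = 49, b² = 24.
c² = a² - b² = 25, so c = 5.
e = c/a = 5/7.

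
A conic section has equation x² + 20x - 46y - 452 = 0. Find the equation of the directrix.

y = -47/2

Only x is squared. Complete the square in x: (x + 10)² = 46(y + 12).
Vertex (-10, -12); 4p = 46 so p = 23/2. Opens up.
Directrix is the horizontal line y = k − p = -12 − (23/2) = -47/2.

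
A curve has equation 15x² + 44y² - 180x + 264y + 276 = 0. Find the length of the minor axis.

2√15

Group: 15(x² - 12x) + 44(y² + 6y) = -276
Complete the square in x and y: 15(x - 6)² + 44(y + 3)² = -276 + 540 + 396 = 660
Dividing both sides by 660: (x - 6)²/44 + (y + 3)²/15 = 1
Ellipse, center (6, -3), major axis horizontal; a² = 44, b² = 15.
b² = 15 so b = √15; the minor axis has length 2b = 2√15.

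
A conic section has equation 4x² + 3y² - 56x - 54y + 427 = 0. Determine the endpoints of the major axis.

(7, 7) and (7, 11)

4(x² - 14x) + 3(y² - 18y) = -427
Complete the square in x and y: 4(x - 7)² + 3(y - 9)² = -427 + 196 + 243 = 12
Divide through by 12 to get (x - 7)²/3 + (y - 9)²/4 = 1.
Ellipse, center (7, 9), major axis vertical; a² = 4, b² = 3.
a = 2. Vertices at (h, k ± a).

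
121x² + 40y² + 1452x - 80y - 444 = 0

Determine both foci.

121(x² + 12x) + 40(y² - 2y) = 444
Complete the square in x and y: 121(x + 6)² + 40(y - 1)² = 444 + 4356 + 40 = 4840
Dividing both sides by 4840: (x + 6)²/40 + (y - 1)²/121 = 1
Ellipse, center (-6, 1), major axis vertical; a² = 121, b² = 40.
c² = a² - b² = 121 - 40 = 81, so c = 9.
Foci lie on the vertical axis through the center: (h, k ± c).

(-6, -8) and (-6, 10)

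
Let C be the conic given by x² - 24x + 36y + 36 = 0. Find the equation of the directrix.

y = 12

Only x is squared. Complete the square in x: (x - 12)² = -36(y - 3).
Vertex (12, 3); 4p = -36 so p = -9. Opens down.
Directrix is the horizontal line y = k − p = 3 − (-9) = 12.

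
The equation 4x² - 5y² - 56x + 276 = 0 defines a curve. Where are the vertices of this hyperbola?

(7, -4) and (7, 4)

Group: 4(x² - 14x) -5y² = -276
Complete the square: 4(x - 7)² -5y² = -276 + 196 + 0 = -80
Divide by -80: y²/16 - (x - 7)²/20 = 1
Hyperbola, center (7, 0), transverse axis vertical; a² = 16, b² = 20.
a = 4. Vertices at (h, k ± a).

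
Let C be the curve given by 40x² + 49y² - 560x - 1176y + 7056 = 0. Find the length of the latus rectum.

40(x² - 14x) + 49(y² - 24y) = -7056
Complete the square in x and y: 40(x - 7)² + 49(y - 12)² = -7056 + 1960 + 7056 = 1960
Divide by 1960: (x - 7)²/49 + (y - 12)²/40 = 1
Ellipse, center (7, 12), major axis horizontal; a² = 49, b² = 40.
Latus rectum length = 2b²/a = 2·40/7 = 80/7.

80/7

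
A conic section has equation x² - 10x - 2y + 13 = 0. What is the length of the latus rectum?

2

Only x is squared. Complete the square in x: (x - 5)² = 2(y + 6).
Vertex (5, -6); 4p = 2 so p = 1/2. Opens up.
Latus rectum length = |4p| = 2.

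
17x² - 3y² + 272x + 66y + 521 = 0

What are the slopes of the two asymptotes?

Collect terms: 17(x² + 16x) -3(y² - 22y) = -521
17(x + 8)² -3(y - 11)² = -521 + 1088 - 363 = 204
Dividing both sides by 204: (x + 8)²/12 - (y - 11)²/68 = 1
Hyperbola, center (-8, 11), transverse axis horizontal; a² = 12, b² = 68.
For a horizontal hyperbola the asymptotes have slope ±b/a.
Here that is ±2√17/2√3 = ±√51/3.

√51/3 and -√51/3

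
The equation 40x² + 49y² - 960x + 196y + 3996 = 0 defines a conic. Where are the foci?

40(x² - 24x) + 49(y² + 4y) = -3996
40(x - 12)² + 49(y + 2)² = -3996 + 5760 + 196 = 1960
Divide through by 1960 to get (x - 12)²/49 + (y + 2)²/40 = 1.
Ellipse, center (12, -2), major axis horizontal; a² = 49, b² = 40.
c² = a² - b² = 49 - 40 = 9, so c = 3.
Foci lie on the horizontal axis through the center: (h ± c, k).

(9, -2) and (15, -2)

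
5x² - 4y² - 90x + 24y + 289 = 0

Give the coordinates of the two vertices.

(5, 3) and (13, 3)

Rearranging, 5(x² - 18x) -4(y² - 6y) = -289.
Complete the square in x and y: 5(x - 9)² -4(y - 3)² = -289 + 405 - 36 = 80
Divide by 80: (x - 9)²/16 - (y - 3)²/20 = 1
Hyperbola, center (9, 3), transverse axis horizontal; a² = 16, b² = 20.
a = 4. Vertices at (h ± a, k).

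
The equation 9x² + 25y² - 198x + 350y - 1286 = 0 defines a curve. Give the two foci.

Rearranging, 9(x² - 22x) + 25(y² + 14y) = 1286.
Complete the square in x and y: 9(x - 11)² + 25(y + 7)² = 1286 + 1089 + 1225 = 3600
Divide by 3600: (x - 11)²/400 + (y + 7)²/144 = 1
Ellipse, center (11, -7), major axis horizontal; a² = 400, b² = 144.
c² = a² - b² = 400 - 144 = 256, so c = 16.
Foci lie on the horizontal axis through the center: (h ± c, k).

(-5, -7) and (27, -7)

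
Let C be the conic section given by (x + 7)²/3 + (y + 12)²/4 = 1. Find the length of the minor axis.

Center (-7, -12). The larger denominator 4 sits under the y-term, so the major axis is vertical; a² = 4, b² = 3.
b² = 3 so b = √3; the minor axis has length 2b = 2√3.

2√3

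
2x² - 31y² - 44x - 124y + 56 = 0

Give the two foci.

Rearranging, 2(x² - 22x) -31(y² + 4y) = -56.
Complete the square in x and y: 2(x - 11)² -31(y + 2)² = -56 + 242 - 124 = 62
Dividing both sides by 62: (x - 11)²/31 - (y + 2)²/2 = 1
Hyperbola, center (11, -2), transverse axis horizontal; a² = 31, b² = 2.
c² = a² + b² = 31 + 2 = 33, so c = √33.
Foci lie on the horizontal axis through the center: (h ± c, k).

(11 - √33, -2) and (11 + √33, -2)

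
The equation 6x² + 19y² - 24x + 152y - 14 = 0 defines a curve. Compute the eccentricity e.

Collect terms: 6(x² - 4x) + 19(y² + 8y) = 14
6(x - 2)² + 19(y + 4)² = 14 + 24 + 304 = 342
Dividing both sides by 342: (x - 2)²/57 + (y + 4)²/18 = 1
Ellipse, center (2, -4), major axis horizontal; a² = 57, b² = 18.
c² = a² - b² = 39, so c = √39.
e = c/a = √39/√57 = √247/19.

e = √247/19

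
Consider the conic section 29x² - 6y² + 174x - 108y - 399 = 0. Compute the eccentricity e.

29(x² + 6x) -6(y² + 18y) = 399
Complete the square: 29(x + 3)² -6(y + 9)² = 399 + 261 - 486 = 174
Divide through by 174 to get (x + 3)²/6 - (y + 9)²/29 = 1.
Hyperbola, center (-3, -9), transverse axis horizontal; a² = 6, b² = 29.
c² = a² + b² = 35, so c = √35.
e = c/a = √35/√6 = √210/6.

e = √210/6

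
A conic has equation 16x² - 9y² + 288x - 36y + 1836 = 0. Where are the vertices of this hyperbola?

(-9, -10) and (-9, 6)

16(x² + 18x) -9(y² + 4y) = -1836
Completing the square gives 16(x + 9)² -9(y + 2)² = -1836 + 1296 - 36 = -576.
Divide through by -576 to get (y + 2)²/64 - (x + 9)²/36 = 1.
Hyperbola, center (-9, -2), transverse axis vertical; a² = 64, b² = 36.
a = 8. Vertices at (h, k ± a).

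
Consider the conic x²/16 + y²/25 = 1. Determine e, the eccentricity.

e = 3/5

Center (0, 0). The larger denominator 25 sits under the y-term, so the major axis is vertical; a² = 25, b² = 16.
c² = a² - b² = 9, so c = 3.
e = c/a = 3/5.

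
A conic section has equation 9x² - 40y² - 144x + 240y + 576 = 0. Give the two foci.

(8, -4) and (8, 10)

Group: 9(x² - 16x) -40(y² - 6y) = -576
9(x - 8)² -40(y - 3)² = -576 + 576 - 360 = -360
Divide through by -360 to get (y - 3)²/9 - (x - 8)²/40 = 1.
Hyperbola, center (8, 3), transverse axis vertical; a² = 9, b² = 40.
c² = a² + b² = 9 + 40 = 49, so c = 7.
Foci lie on the vertical axis through the center: (h, k ± c).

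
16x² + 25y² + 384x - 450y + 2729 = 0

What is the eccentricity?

16(x² + 24x) + 25(y² - 18y) = -2729
16(x + 12)² + 25(y - 9)² = -2729 + 2304 + 2025 = 1600
Divide by 1600: (x + 12)²/100 + (y - 9)²/64 = 1
Ellipse, center (-12, 9), major axis horizontal; a² = 100, b² = 64.
c² = a² - b² = 36, so c = 6.
e = c/a = 6/10 = 3/5.

e = 3/5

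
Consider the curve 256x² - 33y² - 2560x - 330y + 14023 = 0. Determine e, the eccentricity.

Rearranging, 256(x² - 10x) -33(y² + 10y) = -14023.
Completing the square gives 256(x - 5)² -33(y + 5)² = -14023 + 6400 - 825 = -8448.
Dividing both sides by -8448: (y + 5)²/256 - (x - 5)²/33 = 1
Hyperbola, center (5, -5), transverse axis vertical; a² = 256, b² = 33.
c² = a² + b² = 289, so c = 17.
e = c/a = 17/16.

e = 17/16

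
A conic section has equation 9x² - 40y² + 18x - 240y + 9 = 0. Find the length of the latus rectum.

80/3

9(x² + 2x) -40(y² + 6y) = -9
9(x + 1)² -40(y + 3)² = -9 + 9 - 360 = -360
Dividing both sides by -360: (y + 3)²/9 - (x + 1)²/40 = 1
Hyperbola, center (-1, -3), transverse axis vertical; a² = 9, b² = 40.
Latus rectum length = 2b²/a = 2·40/3 = 80/3.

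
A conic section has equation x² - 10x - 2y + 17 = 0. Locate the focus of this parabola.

(5, -7/2)

Only x is squared. Complete the square in x: (x - 5)² = 2(y + 4).
Vertex (5, -4); 4p = 2 so p = 1/2. Opens up.
Focus is p units from the vertex along the axis: (h, k + p).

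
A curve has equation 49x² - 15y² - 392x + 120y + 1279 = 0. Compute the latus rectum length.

49(x² - 8x) -15(y² - 8y) = -1279
Complete the square in x and y: 49(x - 4)² -15(y - 4)² = -1279 + 784 - 240 = -735
Divide through by -735 to get (y - 4)²/49 - (x - 4)²/15 = 1.
Hyperbola, center (4, 4), transverse axis vertical; a² = 49, b² = 15.
Latus rectum length = 2b²/a = 2·15/7 = 30/7.

30/7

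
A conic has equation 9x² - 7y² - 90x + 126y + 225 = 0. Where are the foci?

(5, -3) and (5, 21)

Group: 9(x² - 10x) -7(y² - 18y) = -225
Completing the square gives 9(x - 5)² -7(y - 9)² = -225 + 225 - 567 = -567.
Dividing both sides by -567: (y - 9)²/81 - (x - 5)²/63 = 1
Hyperbola, center (5, 9), transverse axis vertical; a² = 81, b² = 63.
c² = a² + b² = 81 + 63 = 144, so c = 12.
Foci lie on the vertical axis through the center: (h, k ± c).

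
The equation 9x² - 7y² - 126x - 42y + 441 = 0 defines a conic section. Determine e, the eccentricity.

Group the x- and y-terms: 9(x² - 14x) -7(y² + 6y) = -441
Complete the square in x and y: 9(x - 7)² -7(y + 3)² = -441 + 441 - 63 = -63
Divide by -63: (y + 3)²/9 - (x - 7)²/7 = 1
Hyperbola, center (7, -3), transverse axis vertical; a² = 9, b² = 7.
c² = a² + b² = 16, so c = 4.
e = c/a = 4/3.

e = 4/3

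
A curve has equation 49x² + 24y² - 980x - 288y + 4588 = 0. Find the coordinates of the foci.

Group: 49(x² - 20x) + 24(y² - 12y) = -4588
49(x - 10)² + 24(y - 6)² = -4588 + 4900 + 864 = 1176
Divide by 1176: (x - 10)²/24 + (y - 6)²/49 = 1
Ellipse, center (10, 6), major axis vertical; a² = 49, b² = 24.
c² = a² - b² = 49 - 24 = 25, so c = 5.
Foci lie on the vertical axis through the center: (h, k ± c).

(10, 1) and (10, 11)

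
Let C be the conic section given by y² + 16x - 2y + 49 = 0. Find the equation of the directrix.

x = 1

Only y is squared. Complete the square in y: (y - 1)² = -16(x + 3).
Vertex (-3, 1); 4p = -16 so p = -4. Opens left.
Directrix is the vertical line x = h − p = -3 − (-4) = 1.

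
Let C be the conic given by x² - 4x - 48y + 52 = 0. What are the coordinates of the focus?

(2, 13)

Only x is squared. Complete the square in x: (x - 2)² = 48(y - 1).
Vertex (2, 1); 4p = 48 so p = 12. Opens up.
Focus is p units from the vertex along the axis: (h, k + p).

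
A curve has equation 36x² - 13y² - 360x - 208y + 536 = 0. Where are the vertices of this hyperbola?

(5, -14) and (5, -2)

Group the x- and y-terms: 36(x² - 10x) -13(y² + 16y) = -536
Completing the square gives 36(x - 5)² -13(y + 8)² = -536 + 900 - 832 = -468.
Dividing both sides by -468: (y + 8)²/36 - (x - 5)²/13 = 1
Hyperbola, center (5, -8), transverse axis vertical; a² = 36, b² = 13.
a = 6. Vertices at (h, k ± a).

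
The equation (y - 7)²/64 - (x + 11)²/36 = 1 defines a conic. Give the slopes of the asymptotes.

4/3 and -4/3

Center (-11, 7). The positive term is the y-term, so the transverse axis is vertical; a² = 64, b² = 36.
For a vertical hyperbola the asymptotes have slope ±a/b.
Here that is ±8/6 = ±4/3.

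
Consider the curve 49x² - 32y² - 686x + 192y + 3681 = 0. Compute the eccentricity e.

Group the x- and y-terms: 49(x² - 14x) -32(y² - 6y) = -3681
Complete the square in x and y: 49(x - 7)² -32(y - 3)² = -3681 + 2401 - 288 = -1568
Divide by -1568: (y - 3)²/49 - (x - 7)²/32 = 1
Hyperbola, center (7, 3), transverse axis vertical; a² = 49, b² = 32.
c² = a² + b² = 81, so c = 9.
e = c/a = 9/7.

e = 9/7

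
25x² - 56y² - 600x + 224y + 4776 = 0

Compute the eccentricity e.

Collect terms: 25(x² - 24x) -56(y² - 4y) = -4776
Complete the square in x and y: 25(x - 12)² -56(y - 2)² = -4776 + 3600 - 224 = -1400
Divide through by -1400 to get (y - 2)²/25 - (x - 12)²/56 = 1.
Hyperbola, center (12, 2), transverse axis vertical; a² = 25, b² = 56.
c² = a² + b² = 81, so c = 9.
e = c/a = 9/5.

e = 9/5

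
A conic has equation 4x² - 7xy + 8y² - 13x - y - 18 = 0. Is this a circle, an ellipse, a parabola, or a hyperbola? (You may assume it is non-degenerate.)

ellipse

A = 4, B = -7, C = 8.
Discriminant B² − 4AC = (-7)² − 4·4·8 = -79.
B² − 4AC < 0 ⇒ ellipse.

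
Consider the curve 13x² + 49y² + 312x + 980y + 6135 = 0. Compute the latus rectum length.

Collect terms: 13(x² + 24x) + 49(y² + 20y) = -6135
Complete the square: 13(x + 12)² + 49(y + 10)² = -6135 + 1872 + 4900 = 637
Divide by 637: (x + 12)²/49 + (y + 10)²/13 = 1
Ellipse, center (-12, -10), major axis horizontal; a² = 49, b² = 13.
Latus rectum length = 2b²/a = 2·13/7 = 26/7.

26/7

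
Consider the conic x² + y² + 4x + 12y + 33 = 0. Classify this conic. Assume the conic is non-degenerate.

No xy term. Coefficients of x² and y² are A = 1, C = 1.
A = C (same sign) ⇒ circle.

circle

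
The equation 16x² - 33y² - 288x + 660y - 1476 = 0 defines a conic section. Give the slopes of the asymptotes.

4√33/33 and -4√33/33

Group: 16(x² - 18x) -33(y² - 20y) = 1476
Complete the square in x and y: 16(x - 9)² -33(y - 10)² = 1476 + 1296 - 3300 = -528
Divide by -528: (y - 10)²/16 - (x - 9)²/33 = 1
Hyperbola, center (9, 10), transverse axis vertical; a² = 16, b² = 33.
For a vertical hyperbola the asymptotes have slope ±a/b.
Here that is ±4/√33 = ±4√33/33.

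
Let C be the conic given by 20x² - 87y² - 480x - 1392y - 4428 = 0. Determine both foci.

(12 - √107, -8) and (12 + √107, -8)

Group: 20(x² - 24x) -87(y² + 16y) = 4428
Complete the square: 20(x - 12)² -87(y + 8)² = 4428 + 2880 - 5568 = 1740
Dividing both sides by 1740: (x - 12)²/87 - (y + 8)²/20 = 1
Hyperbola, center (12, -8), transverse axis horizontal; a² = 87, b² = 20.
c² = a² + b² = 87 + 20 = 107, so c = √107.
Foci lie on the horizontal axis through the center: (h ± c, k).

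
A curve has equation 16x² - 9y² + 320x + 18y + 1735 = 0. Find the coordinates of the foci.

(-10, -4) and (-10, 6)

Group: 16(x² + 20x) -9(y² - 2y) = -1735
16(x + 10)² -9(y - 1)² = -1735 + 1600 - 9 = -144
Divide through by -144 to get (y - 1)²/16 - (x + 10)²/9 = 1.
Hyperbola, center (-10, 1), transverse axis vertical; a² = 16, b² = 9.
c² = a² + b² = 16 + 9 = 25, so c = 5.
Foci lie on the vertical axis through the center: (h, k ± c).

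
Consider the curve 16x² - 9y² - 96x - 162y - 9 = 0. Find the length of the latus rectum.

Group: 16(x² - 6x) -9(y² + 18y) = 9
16(x - 3)² -9(y + 9)² = 9 + 144 - 729 = -576
Dividing both sides by -576: (y + 9)²/64 - (x - 3)²/36 = 1
Hyperbola, center (3, -9), transverse axis vertical; a² = 64, b² = 36.
Latus rectum length = 2b²/a = 2·36/8 = 9.

9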